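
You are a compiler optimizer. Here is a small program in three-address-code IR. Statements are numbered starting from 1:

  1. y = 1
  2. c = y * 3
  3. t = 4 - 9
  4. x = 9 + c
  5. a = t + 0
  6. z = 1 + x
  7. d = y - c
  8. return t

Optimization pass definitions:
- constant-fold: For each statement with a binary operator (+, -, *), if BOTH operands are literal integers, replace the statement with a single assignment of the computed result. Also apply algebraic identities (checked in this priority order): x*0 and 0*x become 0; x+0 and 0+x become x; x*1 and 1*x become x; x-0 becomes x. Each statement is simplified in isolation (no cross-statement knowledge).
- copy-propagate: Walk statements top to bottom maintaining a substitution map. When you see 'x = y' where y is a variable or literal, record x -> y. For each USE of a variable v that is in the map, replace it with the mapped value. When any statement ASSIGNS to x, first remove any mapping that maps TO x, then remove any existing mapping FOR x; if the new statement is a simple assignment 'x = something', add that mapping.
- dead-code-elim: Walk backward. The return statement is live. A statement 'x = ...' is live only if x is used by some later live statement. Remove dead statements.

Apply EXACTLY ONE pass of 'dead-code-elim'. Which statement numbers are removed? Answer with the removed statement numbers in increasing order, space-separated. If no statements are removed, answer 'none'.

Backward liveness scan:
Stmt 1 'y = 1': DEAD (y not in live set [])
Stmt 2 'c = y * 3': DEAD (c not in live set [])
Stmt 3 't = 4 - 9': KEEP (t is live); live-in = []
Stmt 4 'x = 9 + c': DEAD (x not in live set ['t'])
Stmt 5 'a = t + 0': DEAD (a not in live set ['t'])
Stmt 6 'z = 1 + x': DEAD (z not in live set ['t'])
Stmt 7 'd = y - c': DEAD (d not in live set ['t'])
Stmt 8 'return t': KEEP (return); live-in = ['t']
Removed statement numbers: [1, 2, 4, 5, 6, 7]
Surviving IR:
  t = 4 - 9
  return t

Answer: 1 2 4 5 6 7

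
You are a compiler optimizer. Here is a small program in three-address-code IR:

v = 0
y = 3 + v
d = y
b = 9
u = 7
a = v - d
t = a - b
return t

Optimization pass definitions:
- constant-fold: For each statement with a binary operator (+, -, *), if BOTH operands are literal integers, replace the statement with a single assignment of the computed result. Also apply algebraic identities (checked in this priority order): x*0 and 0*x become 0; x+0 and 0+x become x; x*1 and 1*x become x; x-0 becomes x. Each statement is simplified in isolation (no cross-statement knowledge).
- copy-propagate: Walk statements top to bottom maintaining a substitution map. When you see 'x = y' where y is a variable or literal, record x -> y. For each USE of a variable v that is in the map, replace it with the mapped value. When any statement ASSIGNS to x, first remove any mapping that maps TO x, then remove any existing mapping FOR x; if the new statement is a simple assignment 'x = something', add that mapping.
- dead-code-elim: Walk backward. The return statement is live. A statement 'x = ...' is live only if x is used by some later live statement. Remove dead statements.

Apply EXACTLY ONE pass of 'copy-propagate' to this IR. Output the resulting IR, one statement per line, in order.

Applying copy-propagate statement-by-statement:
  [1] v = 0  (unchanged)
  [2] y = 3 + v  -> y = 3 + 0
  [3] d = y  (unchanged)
  [4] b = 9  (unchanged)
  [5] u = 7  (unchanged)
  [6] a = v - d  -> a = 0 - y
  [7] t = a - b  -> t = a - 9
  [8] return t  (unchanged)
Result (8 stmts):
  v = 0
  y = 3 + 0
  d = y
  b = 9
  u = 7
  a = 0 - y
  t = a - 9
  return t

Answer: v = 0
y = 3 + 0
d = y
b = 9
u = 7
a = 0 - y
t = a - 9
return t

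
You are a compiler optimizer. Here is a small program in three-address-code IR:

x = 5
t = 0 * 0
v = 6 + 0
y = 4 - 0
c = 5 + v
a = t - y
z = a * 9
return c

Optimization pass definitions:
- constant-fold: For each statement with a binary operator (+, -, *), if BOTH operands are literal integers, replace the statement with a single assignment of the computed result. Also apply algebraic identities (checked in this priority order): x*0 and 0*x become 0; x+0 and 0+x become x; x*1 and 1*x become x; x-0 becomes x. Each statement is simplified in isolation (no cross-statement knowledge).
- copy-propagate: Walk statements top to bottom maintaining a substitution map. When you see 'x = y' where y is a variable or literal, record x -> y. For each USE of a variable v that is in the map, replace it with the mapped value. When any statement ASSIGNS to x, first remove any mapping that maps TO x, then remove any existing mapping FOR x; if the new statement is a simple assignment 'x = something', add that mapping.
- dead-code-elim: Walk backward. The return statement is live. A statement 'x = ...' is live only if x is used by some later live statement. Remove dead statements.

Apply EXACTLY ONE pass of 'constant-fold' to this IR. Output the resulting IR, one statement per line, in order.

Answer: x = 5
t = 0
v = 6
y = 4
c = 5 + v
a = t - y
z = a * 9
return c

Derivation:
Applying constant-fold statement-by-statement:
  [1] x = 5  (unchanged)
  [2] t = 0 * 0  -> t = 0
  [3] v = 6 + 0  -> v = 6
  [4] y = 4 - 0  -> y = 4
  [5] c = 5 + v  (unchanged)
  [6] a = t - y  (unchanged)
  [7] z = a * 9  (unchanged)
  [8] return c  (unchanged)
Result (8 stmts):
  x = 5
  t = 0
  v = 6
  y = 4
  c = 5 + v
  a = t - y
  z = a * 9
  return c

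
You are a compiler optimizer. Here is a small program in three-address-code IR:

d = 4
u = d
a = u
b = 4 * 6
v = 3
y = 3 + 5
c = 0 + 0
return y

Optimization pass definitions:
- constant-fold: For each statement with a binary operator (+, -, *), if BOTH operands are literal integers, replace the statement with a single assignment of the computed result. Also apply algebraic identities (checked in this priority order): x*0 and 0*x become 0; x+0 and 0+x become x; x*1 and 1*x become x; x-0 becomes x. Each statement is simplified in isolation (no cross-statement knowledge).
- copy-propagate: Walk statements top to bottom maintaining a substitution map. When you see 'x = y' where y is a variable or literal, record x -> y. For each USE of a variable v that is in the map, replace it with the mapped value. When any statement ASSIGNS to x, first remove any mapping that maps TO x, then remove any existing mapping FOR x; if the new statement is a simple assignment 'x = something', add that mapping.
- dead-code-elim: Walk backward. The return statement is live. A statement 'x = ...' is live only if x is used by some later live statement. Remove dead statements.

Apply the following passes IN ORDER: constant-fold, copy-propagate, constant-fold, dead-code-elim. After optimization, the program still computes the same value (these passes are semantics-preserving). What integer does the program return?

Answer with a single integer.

Answer: 8

Derivation:
Initial IR:
  d = 4
  u = d
  a = u
  b = 4 * 6
  v = 3
  y = 3 + 5
  c = 0 + 0
  return y
After constant-fold (8 stmts):
  d = 4
  u = d
  a = u
  b = 24
  v = 3
  y = 8
  c = 0
  return y
After copy-propagate (8 stmts):
  d = 4
  u = 4
  a = 4
  b = 24
  v = 3
  y = 8
  c = 0
  return 8
After constant-fold (8 stmts):
  d = 4
  u = 4
  a = 4
  b = 24
  v = 3
  y = 8
  c = 0
  return 8
After dead-code-elim (1 stmts):
  return 8
Evaluate:
  d = 4  =>  d = 4
  u = d  =>  u = 4
  a = u  =>  a = 4
  b = 4 * 6  =>  b = 24
  v = 3  =>  v = 3
  y = 3 + 5  =>  y = 8
  c = 0 + 0  =>  c = 0
  return y = 8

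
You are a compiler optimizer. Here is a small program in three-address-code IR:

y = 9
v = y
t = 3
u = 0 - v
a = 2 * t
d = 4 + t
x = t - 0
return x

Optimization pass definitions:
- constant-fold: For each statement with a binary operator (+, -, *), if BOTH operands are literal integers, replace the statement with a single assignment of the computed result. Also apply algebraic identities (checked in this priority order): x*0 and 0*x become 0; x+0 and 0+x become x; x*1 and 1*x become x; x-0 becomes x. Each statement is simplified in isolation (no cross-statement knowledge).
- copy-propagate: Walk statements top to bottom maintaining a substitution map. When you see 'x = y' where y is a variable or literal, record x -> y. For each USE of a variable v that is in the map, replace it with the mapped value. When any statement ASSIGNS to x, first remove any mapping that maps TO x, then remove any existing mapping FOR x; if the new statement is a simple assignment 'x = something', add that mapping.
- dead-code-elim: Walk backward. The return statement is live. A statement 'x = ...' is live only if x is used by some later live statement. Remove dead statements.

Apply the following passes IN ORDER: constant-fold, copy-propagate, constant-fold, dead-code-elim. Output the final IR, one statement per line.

Answer: return 3

Derivation:
Initial IR:
  y = 9
  v = y
  t = 3
  u = 0 - v
  a = 2 * t
  d = 4 + t
  x = t - 0
  return x
After constant-fold (8 stmts):
  y = 9
  v = y
  t = 3
  u = 0 - v
  a = 2 * t
  d = 4 + t
  x = t
  return x
After copy-propagate (8 stmts):
  y = 9
  v = 9
  t = 3
  u = 0 - 9
  a = 2 * 3
  d = 4 + 3
  x = 3
  return 3
After constant-fold (8 stmts):
  y = 9
  v = 9
  t = 3
  u = -9
  a = 6
  d = 7
  x = 3
  return 3
After dead-code-elim (1 stmts):
  return 3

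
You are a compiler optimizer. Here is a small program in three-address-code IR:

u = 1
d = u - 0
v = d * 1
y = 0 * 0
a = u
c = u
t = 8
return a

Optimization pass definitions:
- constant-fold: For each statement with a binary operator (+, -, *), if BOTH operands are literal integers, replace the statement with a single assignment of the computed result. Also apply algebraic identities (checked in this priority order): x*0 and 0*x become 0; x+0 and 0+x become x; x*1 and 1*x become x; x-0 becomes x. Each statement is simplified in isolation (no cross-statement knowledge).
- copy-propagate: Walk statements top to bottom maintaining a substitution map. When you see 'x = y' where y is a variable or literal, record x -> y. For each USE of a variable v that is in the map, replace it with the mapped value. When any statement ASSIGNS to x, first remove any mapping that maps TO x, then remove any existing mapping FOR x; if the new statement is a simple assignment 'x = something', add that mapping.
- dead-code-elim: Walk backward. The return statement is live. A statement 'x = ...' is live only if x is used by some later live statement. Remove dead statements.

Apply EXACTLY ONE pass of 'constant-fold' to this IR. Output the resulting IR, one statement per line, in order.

Applying constant-fold statement-by-statement:
  [1] u = 1  (unchanged)
  [2] d = u - 0  -> d = u
  [3] v = d * 1  -> v = d
  [4] y = 0 * 0  -> y = 0
  [5] a = u  (unchanged)
  [6] c = u  (unchanged)
  [7] t = 8  (unchanged)
  [8] return a  (unchanged)
Result (8 stmts):
  u = 1
  d = u
  v = d
  y = 0
  a = u
  c = u
  t = 8
  return a

Answer: u = 1
d = u
v = d
y = 0
a = u
c = u
t = 8
return a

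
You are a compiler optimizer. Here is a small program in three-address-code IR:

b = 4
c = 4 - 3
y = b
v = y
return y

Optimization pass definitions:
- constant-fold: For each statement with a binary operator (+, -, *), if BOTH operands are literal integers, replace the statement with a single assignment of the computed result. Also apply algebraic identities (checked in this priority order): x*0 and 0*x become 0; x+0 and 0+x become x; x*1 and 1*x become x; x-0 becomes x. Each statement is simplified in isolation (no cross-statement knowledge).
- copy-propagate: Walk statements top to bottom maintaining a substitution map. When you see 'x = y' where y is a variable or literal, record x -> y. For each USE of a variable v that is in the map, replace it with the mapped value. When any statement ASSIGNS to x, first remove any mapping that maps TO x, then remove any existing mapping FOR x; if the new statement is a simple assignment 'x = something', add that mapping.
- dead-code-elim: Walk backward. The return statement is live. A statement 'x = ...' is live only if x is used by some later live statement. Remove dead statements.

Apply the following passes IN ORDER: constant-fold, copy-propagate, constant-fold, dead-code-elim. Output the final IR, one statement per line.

Initial IR:
  b = 4
  c = 4 - 3
  y = b
  v = y
  return y
After constant-fold (5 stmts):
  b = 4
  c = 1
  y = b
  v = y
  return y
After copy-propagate (5 stmts):
  b = 4
  c = 1
  y = 4
  v = 4
  return 4
After constant-fold (5 stmts):
  b = 4
  c = 1
  y = 4
  v = 4
  return 4
After dead-code-elim (1 stmts):
  return 4

Answer: return 4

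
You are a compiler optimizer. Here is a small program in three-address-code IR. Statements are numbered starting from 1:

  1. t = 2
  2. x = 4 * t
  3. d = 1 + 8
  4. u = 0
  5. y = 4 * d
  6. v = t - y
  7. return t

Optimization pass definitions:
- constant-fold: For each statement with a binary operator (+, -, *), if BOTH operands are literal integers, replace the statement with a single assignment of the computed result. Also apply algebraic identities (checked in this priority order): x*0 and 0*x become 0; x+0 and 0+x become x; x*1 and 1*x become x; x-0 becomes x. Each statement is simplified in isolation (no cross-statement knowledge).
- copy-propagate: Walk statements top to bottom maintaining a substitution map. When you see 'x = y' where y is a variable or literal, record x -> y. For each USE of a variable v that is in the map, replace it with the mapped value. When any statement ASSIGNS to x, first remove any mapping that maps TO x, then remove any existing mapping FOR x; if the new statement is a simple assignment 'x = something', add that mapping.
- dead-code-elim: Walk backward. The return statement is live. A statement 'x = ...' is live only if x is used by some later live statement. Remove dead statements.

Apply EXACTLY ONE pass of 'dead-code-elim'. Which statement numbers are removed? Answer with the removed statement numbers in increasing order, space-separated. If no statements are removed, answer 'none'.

Backward liveness scan:
Stmt 1 't = 2': KEEP (t is live); live-in = []
Stmt 2 'x = 4 * t': DEAD (x not in live set ['t'])
Stmt 3 'd = 1 + 8': DEAD (d not in live set ['t'])
Stmt 4 'u = 0': DEAD (u not in live set ['t'])
Stmt 5 'y = 4 * d': DEAD (y not in live set ['t'])
Stmt 6 'v = t - y': DEAD (v not in live set ['t'])
Stmt 7 'return t': KEEP (return); live-in = ['t']
Removed statement numbers: [2, 3, 4, 5, 6]
Surviving IR:
  t = 2
  return t

Answer: 2 3 4 5 6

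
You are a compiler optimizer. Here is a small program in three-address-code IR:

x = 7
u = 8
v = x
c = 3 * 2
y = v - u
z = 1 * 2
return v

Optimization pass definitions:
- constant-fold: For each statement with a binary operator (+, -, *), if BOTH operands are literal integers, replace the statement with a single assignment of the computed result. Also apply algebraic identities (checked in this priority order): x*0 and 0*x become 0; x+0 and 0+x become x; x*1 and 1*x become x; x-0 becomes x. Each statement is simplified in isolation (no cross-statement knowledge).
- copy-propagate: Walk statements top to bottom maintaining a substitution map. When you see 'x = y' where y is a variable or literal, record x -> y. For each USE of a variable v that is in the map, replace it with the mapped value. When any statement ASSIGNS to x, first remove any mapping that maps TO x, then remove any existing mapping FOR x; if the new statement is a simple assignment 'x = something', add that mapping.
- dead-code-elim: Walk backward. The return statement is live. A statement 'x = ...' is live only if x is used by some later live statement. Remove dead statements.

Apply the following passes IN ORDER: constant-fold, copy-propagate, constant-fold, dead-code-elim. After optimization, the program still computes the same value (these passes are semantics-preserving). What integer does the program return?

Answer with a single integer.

Answer: 7

Derivation:
Initial IR:
  x = 7
  u = 8
  v = x
  c = 3 * 2
  y = v - u
  z = 1 * 2
  return v
After constant-fold (7 stmts):
  x = 7
  u = 8
  v = x
  c = 6
  y = v - u
  z = 2
  return v
After copy-propagate (7 stmts):
  x = 7
  u = 8
  v = 7
  c = 6
  y = 7 - 8
  z = 2
  return 7
After constant-fold (7 stmts):
  x = 7
  u = 8
  v = 7
  c = 6
  y = -1
  z = 2
  return 7
After dead-code-elim (1 stmts):
  return 7
Evaluate:
  x = 7  =>  x = 7
  u = 8  =>  u = 8
  v = x  =>  v = 7
  c = 3 * 2  =>  c = 6
  y = v - u  =>  y = -1
  z = 1 * 2  =>  z = 2
  return v = 7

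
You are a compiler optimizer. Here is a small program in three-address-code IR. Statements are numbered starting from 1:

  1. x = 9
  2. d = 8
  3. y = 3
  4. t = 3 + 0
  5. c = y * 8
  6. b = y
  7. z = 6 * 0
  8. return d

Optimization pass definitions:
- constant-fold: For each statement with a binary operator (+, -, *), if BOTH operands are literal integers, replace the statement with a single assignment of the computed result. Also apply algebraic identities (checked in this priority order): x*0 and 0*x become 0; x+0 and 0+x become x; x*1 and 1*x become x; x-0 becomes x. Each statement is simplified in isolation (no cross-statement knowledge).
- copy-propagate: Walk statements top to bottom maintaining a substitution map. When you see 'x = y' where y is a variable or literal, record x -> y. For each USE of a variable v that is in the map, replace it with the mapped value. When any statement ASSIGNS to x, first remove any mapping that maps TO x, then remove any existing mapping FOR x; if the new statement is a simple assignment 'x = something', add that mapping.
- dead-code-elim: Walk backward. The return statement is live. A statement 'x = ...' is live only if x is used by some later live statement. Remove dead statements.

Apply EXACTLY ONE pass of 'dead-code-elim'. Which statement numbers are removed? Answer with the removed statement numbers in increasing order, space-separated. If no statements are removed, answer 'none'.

Backward liveness scan:
Stmt 1 'x = 9': DEAD (x not in live set [])
Stmt 2 'd = 8': KEEP (d is live); live-in = []
Stmt 3 'y = 3': DEAD (y not in live set ['d'])
Stmt 4 't = 3 + 0': DEAD (t not in live set ['d'])
Stmt 5 'c = y * 8': DEAD (c not in live set ['d'])
Stmt 6 'b = y': DEAD (b not in live set ['d'])
Stmt 7 'z = 6 * 0': DEAD (z not in live set ['d'])
Stmt 8 'return d': KEEP (return); live-in = ['d']
Removed statement numbers: [1, 3, 4, 5, 6, 7]
Surviving IR:
  d = 8
  return d

Answer: 1 3 4 5 6 7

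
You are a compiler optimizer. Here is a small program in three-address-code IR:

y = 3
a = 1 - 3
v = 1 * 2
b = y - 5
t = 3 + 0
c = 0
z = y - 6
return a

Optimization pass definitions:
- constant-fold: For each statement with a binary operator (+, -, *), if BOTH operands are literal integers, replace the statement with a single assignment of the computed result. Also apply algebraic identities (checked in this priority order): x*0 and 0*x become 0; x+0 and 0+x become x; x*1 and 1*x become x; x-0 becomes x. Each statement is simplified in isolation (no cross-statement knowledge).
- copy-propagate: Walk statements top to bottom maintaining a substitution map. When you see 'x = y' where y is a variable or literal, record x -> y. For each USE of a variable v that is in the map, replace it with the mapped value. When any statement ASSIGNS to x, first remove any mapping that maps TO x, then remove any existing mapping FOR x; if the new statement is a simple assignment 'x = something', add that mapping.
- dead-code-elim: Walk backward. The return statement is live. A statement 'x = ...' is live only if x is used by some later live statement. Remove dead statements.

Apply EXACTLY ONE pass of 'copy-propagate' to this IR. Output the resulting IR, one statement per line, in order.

Applying copy-propagate statement-by-statement:
  [1] y = 3  (unchanged)
  [2] a = 1 - 3  (unchanged)
  [3] v = 1 * 2  (unchanged)
  [4] b = y - 5  -> b = 3 - 5
  [5] t = 3 + 0  (unchanged)
  [6] c = 0  (unchanged)
  [7] z = y - 6  -> z = 3 - 6
  [8] return a  (unchanged)
Result (8 stmts):
  y = 3
  a = 1 - 3
  v = 1 * 2
  b = 3 - 5
  t = 3 + 0
  c = 0
  z = 3 - 6
  return a

Answer: y = 3
a = 1 - 3
v = 1 * 2
b = 3 - 5
t = 3 + 0
c = 0
z = 3 - 6
return a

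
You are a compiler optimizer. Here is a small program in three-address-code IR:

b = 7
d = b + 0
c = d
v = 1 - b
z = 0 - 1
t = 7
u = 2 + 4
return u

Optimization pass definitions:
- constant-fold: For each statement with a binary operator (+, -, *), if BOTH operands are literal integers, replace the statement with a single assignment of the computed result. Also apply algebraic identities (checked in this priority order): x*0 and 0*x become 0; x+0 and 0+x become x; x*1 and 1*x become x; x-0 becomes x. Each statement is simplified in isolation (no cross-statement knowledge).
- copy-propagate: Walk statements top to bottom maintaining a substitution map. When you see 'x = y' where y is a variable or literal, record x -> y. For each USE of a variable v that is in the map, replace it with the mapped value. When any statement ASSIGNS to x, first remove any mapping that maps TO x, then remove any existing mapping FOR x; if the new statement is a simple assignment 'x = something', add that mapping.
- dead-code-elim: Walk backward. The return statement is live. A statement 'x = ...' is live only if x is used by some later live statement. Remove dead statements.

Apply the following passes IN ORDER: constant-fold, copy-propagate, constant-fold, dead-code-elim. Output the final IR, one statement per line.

Answer: return 6

Derivation:
Initial IR:
  b = 7
  d = b + 0
  c = d
  v = 1 - b
  z = 0 - 1
  t = 7
  u = 2 + 4
  return u
After constant-fold (8 stmts):
  b = 7
  d = b
  c = d
  v = 1 - b
  z = -1
  t = 7
  u = 6
  return u
After copy-propagate (8 stmts):
  b = 7
  d = 7
  c = 7
  v = 1 - 7
  z = -1
  t = 7
  u = 6
  return 6
After constant-fold (8 stmts):
  b = 7
  d = 7
  c = 7
  v = -6
  z = -1
  t = 7
  u = 6
  return 6
After dead-code-elim (1 stmts):
  return 6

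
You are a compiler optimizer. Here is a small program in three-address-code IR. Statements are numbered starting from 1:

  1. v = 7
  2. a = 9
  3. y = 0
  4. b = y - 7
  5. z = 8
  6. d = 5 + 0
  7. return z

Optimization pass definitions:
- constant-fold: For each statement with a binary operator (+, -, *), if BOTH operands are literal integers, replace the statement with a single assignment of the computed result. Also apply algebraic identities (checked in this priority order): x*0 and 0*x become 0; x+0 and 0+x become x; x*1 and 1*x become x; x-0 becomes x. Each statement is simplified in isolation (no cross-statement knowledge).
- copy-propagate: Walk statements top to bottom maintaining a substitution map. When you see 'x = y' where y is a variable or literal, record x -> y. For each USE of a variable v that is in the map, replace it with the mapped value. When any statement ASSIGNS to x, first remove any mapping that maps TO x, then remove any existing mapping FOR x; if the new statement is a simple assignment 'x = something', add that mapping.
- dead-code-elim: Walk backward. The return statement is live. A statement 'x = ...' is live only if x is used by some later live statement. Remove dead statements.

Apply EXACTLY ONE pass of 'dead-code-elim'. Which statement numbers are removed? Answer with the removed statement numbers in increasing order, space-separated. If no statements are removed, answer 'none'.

Answer: 1 2 3 4 6

Derivation:
Backward liveness scan:
Stmt 1 'v = 7': DEAD (v not in live set [])
Stmt 2 'a = 9': DEAD (a not in live set [])
Stmt 3 'y = 0': DEAD (y not in live set [])
Stmt 4 'b = y - 7': DEAD (b not in live set [])
Stmt 5 'z = 8': KEEP (z is live); live-in = []
Stmt 6 'd = 5 + 0': DEAD (d not in live set ['z'])
Stmt 7 'return z': KEEP (return); live-in = ['z']
Removed statement numbers: [1, 2, 3, 4, 6]
Surviving IR:
  z = 8
  return z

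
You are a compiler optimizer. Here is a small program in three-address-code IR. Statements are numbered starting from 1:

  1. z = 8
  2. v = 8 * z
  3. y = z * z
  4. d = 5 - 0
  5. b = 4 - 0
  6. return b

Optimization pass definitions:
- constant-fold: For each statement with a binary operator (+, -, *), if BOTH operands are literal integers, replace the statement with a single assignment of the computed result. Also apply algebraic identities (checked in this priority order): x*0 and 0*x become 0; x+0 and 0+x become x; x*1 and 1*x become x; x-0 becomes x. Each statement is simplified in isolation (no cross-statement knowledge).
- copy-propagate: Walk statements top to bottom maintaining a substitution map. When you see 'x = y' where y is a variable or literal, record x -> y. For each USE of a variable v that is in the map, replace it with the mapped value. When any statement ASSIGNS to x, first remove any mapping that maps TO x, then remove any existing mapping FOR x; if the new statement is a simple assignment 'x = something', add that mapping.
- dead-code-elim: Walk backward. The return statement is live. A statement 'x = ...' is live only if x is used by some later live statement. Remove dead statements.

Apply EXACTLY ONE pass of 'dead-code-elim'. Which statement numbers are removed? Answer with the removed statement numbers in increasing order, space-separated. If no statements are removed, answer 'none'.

Backward liveness scan:
Stmt 1 'z = 8': DEAD (z not in live set [])
Stmt 2 'v = 8 * z': DEAD (v not in live set [])
Stmt 3 'y = z * z': DEAD (y not in live set [])
Stmt 4 'd = 5 - 0': DEAD (d not in live set [])
Stmt 5 'b = 4 - 0': KEEP (b is live); live-in = []
Stmt 6 'return b': KEEP (return); live-in = ['b']
Removed statement numbers: [1, 2, 3, 4]
Surviving IR:
  b = 4 - 0
  return b

Answer: 1 2 3 4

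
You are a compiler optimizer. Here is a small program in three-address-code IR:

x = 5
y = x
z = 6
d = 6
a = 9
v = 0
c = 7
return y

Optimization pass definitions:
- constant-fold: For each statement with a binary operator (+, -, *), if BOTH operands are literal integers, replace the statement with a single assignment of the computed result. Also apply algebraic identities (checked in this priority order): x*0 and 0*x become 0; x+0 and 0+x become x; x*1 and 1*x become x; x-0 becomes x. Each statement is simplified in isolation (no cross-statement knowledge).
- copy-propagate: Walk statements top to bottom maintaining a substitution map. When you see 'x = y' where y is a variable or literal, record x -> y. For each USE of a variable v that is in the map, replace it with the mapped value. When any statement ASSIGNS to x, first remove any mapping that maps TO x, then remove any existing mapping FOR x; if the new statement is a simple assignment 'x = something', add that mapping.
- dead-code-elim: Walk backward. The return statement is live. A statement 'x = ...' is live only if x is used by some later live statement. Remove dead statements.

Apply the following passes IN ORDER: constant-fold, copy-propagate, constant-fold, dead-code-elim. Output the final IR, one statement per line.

Initial IR:
  x = 5
  y = x
  z = 6
  d = 6
  a = 9
  v = 0
  c = 7
  return y
After constant-fold (8 stmts):
  x = 5
  y = x
  z = 6
  d = 6
  a = 9
  v = 0
  c = 7
  return y
After copy-propagate (8 stmts):
  x = 5
  y = 5
  z = 6
  d = 6
  a = 9
  v = 0
  c = 7
  return 5
After constant-fold (8 stmts):
  x = 5
  y = 5
  z = 6
  d = 6
  a = 9
  v = 0
  c = 7
  return 5
After dead-code-elim (1 stmts):
  return 5

Answer: return 5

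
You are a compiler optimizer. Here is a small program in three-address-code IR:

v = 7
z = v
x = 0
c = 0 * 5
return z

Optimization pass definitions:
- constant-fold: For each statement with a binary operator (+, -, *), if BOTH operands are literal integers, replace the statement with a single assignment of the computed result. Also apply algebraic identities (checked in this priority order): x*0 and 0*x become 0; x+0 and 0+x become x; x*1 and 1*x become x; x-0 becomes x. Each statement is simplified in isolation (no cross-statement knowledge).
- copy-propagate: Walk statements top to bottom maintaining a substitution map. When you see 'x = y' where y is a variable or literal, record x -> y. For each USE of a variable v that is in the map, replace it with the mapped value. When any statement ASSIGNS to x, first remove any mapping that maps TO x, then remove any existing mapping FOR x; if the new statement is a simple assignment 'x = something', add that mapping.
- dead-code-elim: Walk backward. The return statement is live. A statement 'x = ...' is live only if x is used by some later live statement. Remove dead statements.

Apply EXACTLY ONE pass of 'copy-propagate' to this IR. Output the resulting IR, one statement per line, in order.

Applying copy-propagate statement-by-statement:
  [1] v = 7  (unchanged)
  [2] z = v  -> z = 7
  [3] x = 0  (unchanged)
  [4] c = 0 * 5  (unchanged)
  [5] return z  -> return 7
Result (5 stmts):
  v = 7
  z = 7
  x = 0
  c = 0 * 5
  return 7

Answer: v = 7
z = 7
x = 0
c = 0 * 5
return 7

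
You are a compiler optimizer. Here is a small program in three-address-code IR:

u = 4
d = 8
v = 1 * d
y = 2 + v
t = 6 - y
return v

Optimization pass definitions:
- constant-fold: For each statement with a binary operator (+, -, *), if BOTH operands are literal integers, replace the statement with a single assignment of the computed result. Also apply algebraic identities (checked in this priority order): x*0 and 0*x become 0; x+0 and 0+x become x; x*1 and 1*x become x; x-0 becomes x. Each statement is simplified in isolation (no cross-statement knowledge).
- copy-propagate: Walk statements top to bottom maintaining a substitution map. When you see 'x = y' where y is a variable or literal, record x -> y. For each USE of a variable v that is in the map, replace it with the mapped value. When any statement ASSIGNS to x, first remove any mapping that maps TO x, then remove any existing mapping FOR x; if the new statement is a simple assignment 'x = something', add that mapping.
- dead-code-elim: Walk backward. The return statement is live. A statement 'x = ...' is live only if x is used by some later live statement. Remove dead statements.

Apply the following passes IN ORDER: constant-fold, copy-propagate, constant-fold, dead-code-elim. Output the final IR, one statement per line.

Answer: return 8

Derivation:
Initial IR:
  u = 4
  d = 8
  v = 1 * d
  y = 2 + v
  t = 6 - y
  return v
After constant-fold (6 stmts):
  u = 4
  d = 8
  v = d
  y = 2 + v
  t = 6 - y
  return v
After copy-propagate (6 stmts):
  u = 4
  d = 8
  v = 8
  y = 2 + 8
  t = 6 - y
  return 8
After constant-fold (6 stmts):
  u = 4
  d = 8
  v = 8
  y = 10
  t = 6 - y
  return 8
After dead-code-elim (1 stmts):
  return 8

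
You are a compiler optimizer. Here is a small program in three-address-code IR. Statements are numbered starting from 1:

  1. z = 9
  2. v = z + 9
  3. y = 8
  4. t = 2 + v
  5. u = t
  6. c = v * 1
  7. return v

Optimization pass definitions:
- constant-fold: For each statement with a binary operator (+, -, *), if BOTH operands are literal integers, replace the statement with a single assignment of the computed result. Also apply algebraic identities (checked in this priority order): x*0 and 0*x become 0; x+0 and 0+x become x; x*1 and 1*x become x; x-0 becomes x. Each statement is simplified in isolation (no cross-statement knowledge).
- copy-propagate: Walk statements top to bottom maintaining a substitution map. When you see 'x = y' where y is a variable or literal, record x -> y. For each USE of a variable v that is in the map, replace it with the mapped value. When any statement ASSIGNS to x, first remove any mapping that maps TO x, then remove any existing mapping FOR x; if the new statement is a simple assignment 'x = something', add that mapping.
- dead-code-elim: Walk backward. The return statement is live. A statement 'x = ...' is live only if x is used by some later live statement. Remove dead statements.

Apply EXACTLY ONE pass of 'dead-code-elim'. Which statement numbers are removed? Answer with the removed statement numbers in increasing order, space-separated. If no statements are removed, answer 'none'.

Backward liveness scan:
Stmt 1 'z = 9': KEEP (z is live); live-in = []
Stmt 2 'v = z + 9': KEEP (v is live); live-in = ['z']
Stmt 3 'y = 8': DEAD (y not in live set ['v'])
Stmt 4 't = 2 + v': DEAD (t not in live set ['v'])
Stmt 5 'u = t': DEAD (u not in live set ['v'])
Stmt 6 'c = v * 1': DEAD (c not in live set ['v'])
Stmt 7 'return v': KEEP (return); live-in = ['v']
Removed statement numbers: [3, 4, 5, 6]
Surviving IR:
  z = 9
  v = z + 9
  return v

Answer: 3 4 5 6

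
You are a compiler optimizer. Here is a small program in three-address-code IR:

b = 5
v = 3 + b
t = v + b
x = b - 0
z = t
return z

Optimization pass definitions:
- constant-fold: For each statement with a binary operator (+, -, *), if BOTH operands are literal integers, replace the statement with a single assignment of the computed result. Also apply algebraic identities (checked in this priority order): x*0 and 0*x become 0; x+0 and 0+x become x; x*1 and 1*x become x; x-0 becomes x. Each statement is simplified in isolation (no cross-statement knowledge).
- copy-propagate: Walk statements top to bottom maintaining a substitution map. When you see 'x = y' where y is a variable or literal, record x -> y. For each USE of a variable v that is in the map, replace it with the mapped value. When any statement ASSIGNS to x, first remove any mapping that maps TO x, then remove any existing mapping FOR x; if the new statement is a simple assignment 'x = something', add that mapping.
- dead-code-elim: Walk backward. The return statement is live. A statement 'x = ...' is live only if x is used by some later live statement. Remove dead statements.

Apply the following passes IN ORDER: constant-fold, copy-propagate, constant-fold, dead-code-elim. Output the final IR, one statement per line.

Answer: v = 8
t = v + 5
return t

Derivation:
Initial IR:
  b = 5
  v = 3 + b
  t = v + b
  x = b - 0
  z = t
  return z
After constant-fold (6 stmts):
  b = 5
  v = 3 + b
  t = v + b
  x = b
  z = t
  return z
After copy-propagate (6 stmts):
  b = 5
  v = 3 + 5
  t = v + 5
  x = 5
  z = t
  return t
After constant-fold (6 stmts):
  b = 5
  v = 8
  t = v + 5
  x = 5
  z = t
  return t
After dead-code-elim (3 stmts):
  v = 8
  t = v + 5
  return t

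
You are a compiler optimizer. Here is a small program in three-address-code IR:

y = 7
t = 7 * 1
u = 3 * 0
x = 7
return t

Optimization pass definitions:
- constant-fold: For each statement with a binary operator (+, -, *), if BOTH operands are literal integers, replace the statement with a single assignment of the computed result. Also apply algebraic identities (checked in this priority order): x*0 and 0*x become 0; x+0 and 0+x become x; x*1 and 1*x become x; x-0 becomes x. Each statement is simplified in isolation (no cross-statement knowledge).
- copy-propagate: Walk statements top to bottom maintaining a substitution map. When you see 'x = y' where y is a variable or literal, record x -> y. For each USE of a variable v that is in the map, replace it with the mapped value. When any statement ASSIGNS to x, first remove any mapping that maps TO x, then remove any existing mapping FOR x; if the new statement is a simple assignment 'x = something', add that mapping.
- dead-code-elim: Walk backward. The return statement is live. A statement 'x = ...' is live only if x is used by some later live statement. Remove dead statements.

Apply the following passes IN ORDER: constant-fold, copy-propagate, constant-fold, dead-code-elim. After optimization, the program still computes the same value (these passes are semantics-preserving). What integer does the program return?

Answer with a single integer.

Answer: 7

Derivation:
Initial IR:
  y = 7
  t = 7 * 1
  u = 3 * 0
  x = 7
  return t
After constant-fold (5 stmts):
  y = 7
  t = 7
  u = 0
  x = 7
  return t
After copy-propagate (5 stmts):
  y = 7
  t = 7
  u = 0
  x = 7
  return 7
After constant-fold (5 stmts):
  y = 7
  t = 7
  u = 0
  x = 7
  return 7
After dead-code-elim (1 stmts):
  return 7
Evaluate:
  y = 7  =>  y = 7
  t = 7 * 1  =>  t = 7
  u = 3 * 0  =>  u = 0
  x = 7  =>  x = 7
  return t = 7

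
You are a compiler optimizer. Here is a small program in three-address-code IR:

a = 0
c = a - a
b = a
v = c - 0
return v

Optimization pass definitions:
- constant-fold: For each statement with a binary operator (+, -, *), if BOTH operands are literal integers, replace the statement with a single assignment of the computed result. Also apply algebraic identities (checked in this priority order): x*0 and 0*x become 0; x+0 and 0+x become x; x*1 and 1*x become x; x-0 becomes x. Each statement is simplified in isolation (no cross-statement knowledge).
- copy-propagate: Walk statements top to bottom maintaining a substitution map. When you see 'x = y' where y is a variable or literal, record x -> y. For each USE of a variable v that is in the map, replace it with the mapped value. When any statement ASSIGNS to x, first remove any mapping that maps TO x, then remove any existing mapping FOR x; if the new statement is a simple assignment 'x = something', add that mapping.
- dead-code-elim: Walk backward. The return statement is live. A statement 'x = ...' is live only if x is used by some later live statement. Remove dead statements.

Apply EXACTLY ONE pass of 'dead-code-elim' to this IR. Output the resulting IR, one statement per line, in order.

Answer: a = 0
c = a - a
v = c - 0
return v

Derivation:
Applying dead-code-elim statement-by-statement:
  [5] return v  -> KEEP (return); live=['v']
  [4] v = c - 0  -> KEEP; live=['c']
  [3] b = a  -> DEAD (b not live)
  [2] c = a - a  -> KEEP; live=['a']
  [1] a = 0  -> KEEP; live=[]
Result (4 stmts):
  a = 0
  c = a - a
  v = c - 0
  return v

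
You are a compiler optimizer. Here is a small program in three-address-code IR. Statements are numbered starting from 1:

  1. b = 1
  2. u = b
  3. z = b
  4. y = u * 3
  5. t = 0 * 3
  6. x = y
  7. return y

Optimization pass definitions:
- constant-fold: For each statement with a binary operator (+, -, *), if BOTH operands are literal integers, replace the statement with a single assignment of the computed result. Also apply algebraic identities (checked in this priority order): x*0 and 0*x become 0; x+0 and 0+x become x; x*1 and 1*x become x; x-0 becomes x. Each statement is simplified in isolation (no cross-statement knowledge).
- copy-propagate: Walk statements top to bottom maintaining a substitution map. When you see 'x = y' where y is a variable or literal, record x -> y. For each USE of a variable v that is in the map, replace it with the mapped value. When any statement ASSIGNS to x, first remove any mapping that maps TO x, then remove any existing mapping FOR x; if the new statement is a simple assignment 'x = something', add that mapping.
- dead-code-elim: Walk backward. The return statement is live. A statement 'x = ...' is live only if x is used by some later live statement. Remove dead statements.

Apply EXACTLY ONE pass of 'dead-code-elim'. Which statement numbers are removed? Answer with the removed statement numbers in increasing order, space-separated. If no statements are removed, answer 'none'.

Answer: 3 5 6

Derivation:
Backward liveness scan:
Stmt 1 'b = 1': KEEP (b is live); live-in = []
Stmt 2 'u = b': KEEP (u is live); live-in = ['b']
Stmt 3 'z = b': DEAD (z not in live set ['u'])
Stmt 4 'y = u * 3': KEEP (y is live); live-in = ['u']
Stmt 5 't = 0 * 3': DEAD (t not in live set ['y'])
Stmt 6 'x = y': DEAD (x not in live set ['y'])
Stmt 7 'return y': KEEP (return); live-in = ['y']
Removed statement numbers: [3, 5, 6]
Surviving IR:
  b = 1
  u = b
  y = u * 3
  return y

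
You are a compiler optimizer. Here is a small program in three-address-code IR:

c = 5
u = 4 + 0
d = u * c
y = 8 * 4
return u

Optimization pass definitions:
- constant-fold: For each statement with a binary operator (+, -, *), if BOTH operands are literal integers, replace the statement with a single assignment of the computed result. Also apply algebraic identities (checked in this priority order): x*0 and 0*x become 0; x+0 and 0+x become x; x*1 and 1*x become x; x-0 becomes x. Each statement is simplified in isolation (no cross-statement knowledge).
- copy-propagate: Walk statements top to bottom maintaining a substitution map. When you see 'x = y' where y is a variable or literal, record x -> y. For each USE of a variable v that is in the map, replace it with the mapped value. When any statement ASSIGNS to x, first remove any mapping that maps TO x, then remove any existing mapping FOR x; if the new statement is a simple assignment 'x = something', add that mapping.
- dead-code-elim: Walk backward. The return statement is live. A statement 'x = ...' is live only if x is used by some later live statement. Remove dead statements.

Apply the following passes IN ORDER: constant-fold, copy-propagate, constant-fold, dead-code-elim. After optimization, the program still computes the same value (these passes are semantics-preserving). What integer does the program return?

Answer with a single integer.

Initial IR:
  c = 5
  u = 4 + 0
  d = u * c
  y = 8 * 4
  return u
After constant-fold (5 stmts):
  c = 5
  u = 4
  d = u * c
  y = 32
  return u
After copy-propagate (5 stmts):
  c = 5
  u = 4
  d = 4 * 5
  y = 32
  return 4
After constant-fold (5 stmts):
  c = 5
  u = 4
  d = 20
  y = 32
  return 4
After dead-code-elim (1 stmts):
  return 4
Evaluate:
  c = 5  =>  c = 5
  u = 4 + 0  =>  u = 4
  d = u * c  =>  d = 20
  y = 8 * 4  =>  y = 32
  return u = 4

Answer: 4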